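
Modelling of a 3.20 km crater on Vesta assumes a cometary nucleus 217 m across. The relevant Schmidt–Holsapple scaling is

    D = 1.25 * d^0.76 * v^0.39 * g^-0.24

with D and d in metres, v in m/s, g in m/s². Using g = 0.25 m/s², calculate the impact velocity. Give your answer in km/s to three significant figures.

v ≈ 6.54 km/s

Rearranging for v: v = [D / (1.25 · 217^0.76 · 0.25^-0.24)]^(1/0.39).
D = 3200 m.
217^0.76 = 59.66
0.25^-0.24 = 1.395
Denominator = 1.25 × 59.66 × 1.395 = 104.0
D / 104.0 = 3200 / 104.0 = 30.77
v = 30.77^(1/0.39) = 30.77^2.5641 = 6542 m/s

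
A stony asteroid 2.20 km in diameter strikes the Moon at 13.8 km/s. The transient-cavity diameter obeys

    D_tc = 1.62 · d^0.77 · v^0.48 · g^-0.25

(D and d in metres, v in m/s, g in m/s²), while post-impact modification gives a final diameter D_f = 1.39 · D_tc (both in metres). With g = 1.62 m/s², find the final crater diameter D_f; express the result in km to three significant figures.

In SI: d = 2200 m, v = 13800 m/s.
d^0.77 = 2200^0.77 = 374.7
v^0.48 = 13800^0.48 = 97.08
g^-0.25 = 1.62^-0.25 = 0.8864
D_tc = 1.62 × 374.7 × 97.08 × 0.8864 = 52230 m
D_f = 1.39 × 52230 = 72600 m
     = 72.60 km

D_f ≈ 72.6 km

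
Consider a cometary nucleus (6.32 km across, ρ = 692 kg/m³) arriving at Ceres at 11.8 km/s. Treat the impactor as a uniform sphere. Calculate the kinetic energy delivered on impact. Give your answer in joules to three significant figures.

E ≈ 6.37 × 10^21 J

d = 6320 m; v = 11800 m/s.
Mass m = (π/6) ρ d³ = (π/6) × 692 × (6320)³ = 9.147 × 10^13 kg
E = ½ m v² = 0.5 × 9.147 × 10^13 × (11800)² = 6.368 × 10^21 J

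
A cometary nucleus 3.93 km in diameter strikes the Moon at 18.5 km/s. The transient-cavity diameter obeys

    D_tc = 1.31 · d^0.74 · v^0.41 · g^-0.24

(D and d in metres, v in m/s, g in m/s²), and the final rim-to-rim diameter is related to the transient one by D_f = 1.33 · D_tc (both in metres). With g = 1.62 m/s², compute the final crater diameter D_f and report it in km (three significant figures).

D_f ≈ 39.8 km

In SI: d = 3930 m, v = 18500 m/s.
d^0.74 = 3930^0.74 = 456.9
v^0.41 = 18500^0.41 = 56.17
g^-0.24 = 1.62^-0.24 = 0.8907
D_tc = 1.31 × 456.9 × 56.17 × 0.8907 = 29950 m
D_f = 1.33 × 29950 = 39834 m
     = 39.83 km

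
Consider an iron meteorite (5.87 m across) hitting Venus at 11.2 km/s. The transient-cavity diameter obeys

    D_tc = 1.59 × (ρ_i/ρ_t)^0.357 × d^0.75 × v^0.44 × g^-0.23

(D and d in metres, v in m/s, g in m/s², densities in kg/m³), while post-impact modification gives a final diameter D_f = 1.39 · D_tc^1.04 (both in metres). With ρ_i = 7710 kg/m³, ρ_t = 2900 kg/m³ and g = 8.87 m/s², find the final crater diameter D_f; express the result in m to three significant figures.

v = 11200 m/s.
(ρ_i/ρ_t)^0.357 = (7710/2900)^0.357 = 1.418
d^0.75 = 5.87^0.75 = 3.771
v^0.44 = 11200^0.44 = 60.49
g^-0.23 = 8.87^-0.23 = 0.6053
D_tc = 1.59 × 1.418 × 3.771 × 60.49 × 0.6053 = 311.3 m
D_f = 1.39 × (311.3)^1.04 = 544.4 m

D_f ≈ 544 m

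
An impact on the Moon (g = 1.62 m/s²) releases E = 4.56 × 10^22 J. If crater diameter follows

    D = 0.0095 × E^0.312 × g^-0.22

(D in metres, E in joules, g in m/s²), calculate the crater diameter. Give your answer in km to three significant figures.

D ≈ 100 km

E^0.312 = (4.56 × 10^22)^0.312 = 1.174 × 10^7
g^-0.22 = 1.62^-0.22 = 0.8993
D = 0.0095 × 1.174 × 10^7 × 0.8993 = 1.003 × 10^5 m
   = 100.3 km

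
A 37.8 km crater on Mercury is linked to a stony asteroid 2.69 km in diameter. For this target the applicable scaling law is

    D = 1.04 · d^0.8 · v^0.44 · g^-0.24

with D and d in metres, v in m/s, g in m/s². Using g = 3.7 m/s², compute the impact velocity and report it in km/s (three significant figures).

v ≈ 27.5 km/s

Rearranging for v: v = [D / (1.04 · 2690^0.8 · 3.7^-0.24)]^(1/0.44).
D = 37800 m.
2690^0.8 = 554.4
3.7^-0.24 = 0.7305
Denominator = 1.04 × 554.4 × 0.7305 = 421.2
D / 421.2 = 37800 / 421.2 = 89.74
v = 89.74^(1/0.44) = 89.74^2.2727 = 27451 m/s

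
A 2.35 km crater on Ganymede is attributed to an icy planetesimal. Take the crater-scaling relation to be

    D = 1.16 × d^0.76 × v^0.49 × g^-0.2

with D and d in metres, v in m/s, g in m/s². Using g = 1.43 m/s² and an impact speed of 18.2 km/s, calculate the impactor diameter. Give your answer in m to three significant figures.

Rearranging for d: d = [D / (1.16 · 18200^0.49 · 1.43^-0.2)]^(1/0.76).
D = 2350 m.
18200^0.49 = 122.3
1.43^-0.2 = 0.9310
Denominator = 1.16 × 122.3 × 0.9310 = 132.1
D / 132.1 = 2350 / 132.1 = 17.79
d = 17.79^(1/0.76) = 17.79^1.3158 = 44.16 m

d ≈ 44.2 m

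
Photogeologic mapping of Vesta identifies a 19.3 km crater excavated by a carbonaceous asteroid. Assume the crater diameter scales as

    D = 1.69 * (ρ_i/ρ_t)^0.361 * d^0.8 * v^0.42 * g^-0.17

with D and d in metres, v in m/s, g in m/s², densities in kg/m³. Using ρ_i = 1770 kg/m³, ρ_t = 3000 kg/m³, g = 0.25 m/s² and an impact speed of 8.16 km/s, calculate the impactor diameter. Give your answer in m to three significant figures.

d ≈ 986 m

Rearranging for d: d = [D / (1.69 · (1770/3000)^0.361 · 8160^0.42 · 0.25^-0.17)]^(1/0.8).
D = 19300 m.
(1770/3000)^0.361 = 0.8266
8160^0.42 = 43.95
0.25^-0.17 = 1.266
Denominator = 1.69 × 0.8266 × 43.95 × 1.266 = 77.73
D / 77.73 = 19300 / 77.73 = 248.3
d = 248.3^(1/0.8) = 248.3^1.25 = 985.6 m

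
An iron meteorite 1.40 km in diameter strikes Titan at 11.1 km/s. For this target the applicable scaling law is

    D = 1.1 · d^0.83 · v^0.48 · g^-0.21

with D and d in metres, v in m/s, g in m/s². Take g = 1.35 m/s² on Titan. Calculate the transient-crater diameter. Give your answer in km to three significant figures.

In SI units: d = 1400 m, v = 11100 m/s.
d^0.83 = 1400^0.83 = 408.6
v^0.48 = 11100^0.48 = 87.45
g^-0.21 = 1.35^-0.21 = 0.9389
D = 1.1 × 408.6 × 87.45 × 0.9389 = 36904 m
   = 36.90 km

D ≈ 36.9 km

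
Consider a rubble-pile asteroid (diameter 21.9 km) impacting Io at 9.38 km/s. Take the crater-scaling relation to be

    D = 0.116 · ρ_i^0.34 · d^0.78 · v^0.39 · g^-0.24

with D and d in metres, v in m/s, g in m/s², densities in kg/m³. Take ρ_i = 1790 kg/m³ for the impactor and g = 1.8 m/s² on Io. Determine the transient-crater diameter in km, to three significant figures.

In SI units: d = 21900 m, v = 9380 m/s.
ρ_i^0.34 = 1790^0.34 = 12.76
d^0.78 = 21900^0.78 = 2430
v^0.39 = 9380^0.39 = 35.41
g^-0.24 = 1.8^-0.24 = 0.8684
D = 0.116 × 12.76 × 2430 × 35.41 × 0.8684 = 1.106 × 10^5 m
   = 110.6 km

D ≈ 111 km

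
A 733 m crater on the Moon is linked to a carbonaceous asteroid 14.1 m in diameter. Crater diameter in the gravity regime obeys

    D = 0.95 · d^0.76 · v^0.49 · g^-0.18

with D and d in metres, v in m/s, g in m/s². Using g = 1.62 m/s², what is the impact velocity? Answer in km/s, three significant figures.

Rearranging for v: v = [D / (0.95 · 14.1^0.76 · 1.62^-0.18)]^(1/0.49).
14.1^0.76 = 7.471
1.62^-0.18 = 0.9168
Denominator = 0.95 × 7.471 × 0.9168 = 6.507
D / 6.507 = 733 / 6.507 = 112.6
v = 112.6^(1/0.49) = 112.6^2.0408 = 15374 m/s

v ≈ 15.4 km/s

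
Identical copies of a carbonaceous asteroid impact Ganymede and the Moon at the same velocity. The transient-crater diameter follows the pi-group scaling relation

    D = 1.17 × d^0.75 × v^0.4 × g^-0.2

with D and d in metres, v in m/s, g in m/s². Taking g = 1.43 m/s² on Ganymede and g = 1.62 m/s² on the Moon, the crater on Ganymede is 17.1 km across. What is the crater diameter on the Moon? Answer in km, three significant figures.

D ≈ 16.7 km

All impactor-dependent factors cancel in the ratio, leaving D_Moon/D_Ganymede = (g_Moon/g_Ganymede)^-0.2.
(1.62/1.43)^-0.2 = 1.133^-0.2 = 0.9753
D_Moon = 0.9753 × 17.1 km = 16.7 km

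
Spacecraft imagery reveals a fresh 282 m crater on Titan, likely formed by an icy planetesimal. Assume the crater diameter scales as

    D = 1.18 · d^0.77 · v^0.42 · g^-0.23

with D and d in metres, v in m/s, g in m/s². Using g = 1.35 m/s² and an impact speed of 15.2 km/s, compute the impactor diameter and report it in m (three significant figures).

d ≈ 7.03 m

Rearranging for d: d = [D / (1.18 · 15200^0.42 · 1.35^-0.23)]^(1/0.77).
15200^0.42 = 57.07
1.35^-0.23 = 0.9333
Denominator = 1.18 × 57.07 × 0.9333 = 62.85
D / 62.85 = 282 / 62.85 = 4.487
d = 4.487^(1/0.77) = 4.487^1.2987 = 7.026 m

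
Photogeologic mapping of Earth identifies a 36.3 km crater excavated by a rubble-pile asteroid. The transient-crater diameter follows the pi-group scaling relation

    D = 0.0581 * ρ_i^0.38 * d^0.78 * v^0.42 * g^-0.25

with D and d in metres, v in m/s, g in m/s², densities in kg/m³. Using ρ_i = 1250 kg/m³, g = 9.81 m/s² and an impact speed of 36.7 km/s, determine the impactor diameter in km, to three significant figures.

Rearranging for d: d = [D / (0.0581 · 1250^0.38 · 36700^0.42 · 9.81^-0.25)]^(1/0.78).
D = 36300 m.
1250^0.38 = 15.03
36700^0.42 = 82.63
9.81^-0.25 = 0.5650
Denominator = 0.0581 × 15.03 × 82.63 × 0.5650 = 40.77
D / 40.77 = 36300 / 40.77 = 890.4
d = 890.4^(1/0.78) = 890.4^1.2821 = 6049 m

d ≈ 6.05 km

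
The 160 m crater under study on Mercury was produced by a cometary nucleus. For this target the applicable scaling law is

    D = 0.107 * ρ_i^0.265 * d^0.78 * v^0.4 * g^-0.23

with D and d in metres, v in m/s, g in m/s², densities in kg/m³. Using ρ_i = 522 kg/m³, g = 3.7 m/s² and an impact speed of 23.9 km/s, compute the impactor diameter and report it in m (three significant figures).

d ≈ 11.7 m

Rearranging for d: d = [D / (0.107 · 522^0.265 · 23900^0.4 · 3.7^-0.23)]^(1/0.78).
522^0.265 = 5.250
23900^0.4 = 56.41
3.7^-0.23 = 0.7401
Denominator = 0.107 × 5.250 × 56.41 × 0.7401 = 23.45
D / 23.45 = 160 / 23.45 = 6.823
d = 6.823^(1/0.78) = 6.823^1.2821 = 11.73 m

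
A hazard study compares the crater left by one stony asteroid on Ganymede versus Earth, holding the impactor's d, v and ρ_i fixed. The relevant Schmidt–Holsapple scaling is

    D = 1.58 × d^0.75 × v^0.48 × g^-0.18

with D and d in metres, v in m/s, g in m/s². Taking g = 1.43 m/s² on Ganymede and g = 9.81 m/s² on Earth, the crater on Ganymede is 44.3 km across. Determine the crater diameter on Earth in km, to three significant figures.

D ≈ 31.3 km

All impactor-dependent factors cancel in the ratio, leaving D_Earth/D_Ganymede = (g_Earth/g_Ganymede)^-0.18.
(9.81/1.43)^-0.18 = 6.860^-0.18 = 0.7071
D_Earth = 0.7071 × 44.3 km = 31.3 km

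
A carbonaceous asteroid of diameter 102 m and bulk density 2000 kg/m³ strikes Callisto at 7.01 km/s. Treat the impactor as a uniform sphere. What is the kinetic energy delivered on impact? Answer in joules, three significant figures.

v = 7010 m/s.
Mass m = (π/6) ρ d³ = (π/6) × 2000 × (102)³ = 1.111 × 10^9 kg
E = ½ m v² = 0.5 × 1.111 × 10^9 × (7010)² = 2.730 × 10^16 J

E ≈ 2.73 × 10^16 J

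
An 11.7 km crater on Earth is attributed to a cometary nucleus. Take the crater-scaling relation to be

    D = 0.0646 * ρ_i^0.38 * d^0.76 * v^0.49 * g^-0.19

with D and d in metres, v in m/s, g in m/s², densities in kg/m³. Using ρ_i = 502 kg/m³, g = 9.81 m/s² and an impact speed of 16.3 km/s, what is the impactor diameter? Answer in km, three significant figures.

Rearranging for d: d = [D / (0.0646 · 502^0.38 · 16300^0.49 · 9.81^-0.19)]^(1/0.76).
D = 11700 m.
502^0.38 = 10.62
16300^0.49 = 115.9
9.81^-0.19 = 0.6480
Denominator = 0.0646 × 10.62 × 115.9 × 0.6480 = 51.52
D / 51.52 = 11700 / 51.52 = 227.1
d = 227.1^(1/0.76) = 227.1^1.3158 = 1260 m

d ≈ 1.26 km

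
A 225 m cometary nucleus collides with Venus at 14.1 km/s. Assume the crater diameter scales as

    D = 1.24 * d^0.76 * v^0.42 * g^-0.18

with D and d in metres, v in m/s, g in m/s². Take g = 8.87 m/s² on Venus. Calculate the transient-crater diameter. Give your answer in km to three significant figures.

In SI units: v = 14100 m/s.
d^0.76 = 225^0.76 = 61.33
v^0.42 = 14100^0.42 = 55.29
g^-0.18 = 8.87^-0.18 = 0.6751
D = 1.24 × 61.33 × 55.29 × 0.6751 = 2839 m
   = 2.839 km

D ≈ 2.84 km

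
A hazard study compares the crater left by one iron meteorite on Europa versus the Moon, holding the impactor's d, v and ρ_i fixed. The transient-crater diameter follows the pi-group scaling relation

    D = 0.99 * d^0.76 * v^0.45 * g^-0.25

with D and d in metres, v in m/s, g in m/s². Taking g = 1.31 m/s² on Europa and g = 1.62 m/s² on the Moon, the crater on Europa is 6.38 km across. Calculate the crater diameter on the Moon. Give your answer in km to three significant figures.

All impactor-dependent factors cancel in the ratio, leaving D_Moon/D_Europa = (g_Moon/g_Europa)^-0.25.
(1.62/1.31)^-0.25 = 1.237^-0.25 = 0.9482
D_Moon = 0.9482 × 6.38 km = 6.05 km

D ≈ 6.05 km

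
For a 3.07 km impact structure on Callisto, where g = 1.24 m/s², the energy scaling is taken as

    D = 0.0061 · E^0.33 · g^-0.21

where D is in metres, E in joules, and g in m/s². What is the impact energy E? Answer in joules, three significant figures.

E ≈ 2.18 × 10^17 J

Rearranging: E = [D / (0.0061 · g^-0.21)]^(1/0.33).
D = 3070 m.
g^-0.21 = 1.24^-0.21 = 0.9558
D / (0.0061 × 0.9558) = 3070 / (5.830 × 10^-3) = 5.266 × 10^5
E = (5.266 × 10^5)^3.0303 = 2.177 × 10^17 J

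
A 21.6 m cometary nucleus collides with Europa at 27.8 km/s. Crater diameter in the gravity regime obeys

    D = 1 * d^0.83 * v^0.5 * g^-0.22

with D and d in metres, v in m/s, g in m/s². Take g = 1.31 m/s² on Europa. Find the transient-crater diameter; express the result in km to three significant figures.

D ≈ 2.01 km

In SI units: v = 27800 m/s.
d^0.83 = 21.6^0.83 = 12.81
v^0.5 = 27800^0.5 = 166.7
g^-0.22 = 1.31^-0.22 = 0.9423
D = 1 × 12.81 × 166.7 × 0.9423 = 2012 m
   = 2.012 km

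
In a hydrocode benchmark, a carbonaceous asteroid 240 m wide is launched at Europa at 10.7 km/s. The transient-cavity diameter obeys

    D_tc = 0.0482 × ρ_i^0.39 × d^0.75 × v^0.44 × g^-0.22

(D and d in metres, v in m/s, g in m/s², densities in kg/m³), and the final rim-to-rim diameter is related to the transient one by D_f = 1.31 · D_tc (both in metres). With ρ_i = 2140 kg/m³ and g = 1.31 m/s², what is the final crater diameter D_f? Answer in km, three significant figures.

v = 10700 m/s.
ρ_i^0.39 = 2140^0.39 = 19.90
d^0.75 = 240^0.75 = 60.98
v^0.44 = 10700^0.44 = 59.28
g^-0.22 = 1.31^-0.22 = 0.9423
D_tc = 0.0482 × 19.90 × 60.98 × 59.28 × 0.9423 = 3267 m
D_f = 1.31 × 3267 = 4280 m
     = 4.280 km

D_f ≈ 4.28 km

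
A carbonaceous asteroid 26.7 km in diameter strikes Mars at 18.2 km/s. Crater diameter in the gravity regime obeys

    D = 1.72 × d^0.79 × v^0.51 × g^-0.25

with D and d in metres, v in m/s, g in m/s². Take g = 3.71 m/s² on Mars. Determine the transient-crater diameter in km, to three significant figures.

D ≈ 579 km

In SI units: d = 26700 m, v = 18200 m/s.
d^0.79 = 26700^0.79 = 3140
v^0.51 = 18200^0.51 = 148.8
g^-0.25 = 3.71^-0.25 = 0.7205
D = 1.72 × 3140 × 148.8 × 0.7205 = 5.790 × 10^5 m
   = 579.0 km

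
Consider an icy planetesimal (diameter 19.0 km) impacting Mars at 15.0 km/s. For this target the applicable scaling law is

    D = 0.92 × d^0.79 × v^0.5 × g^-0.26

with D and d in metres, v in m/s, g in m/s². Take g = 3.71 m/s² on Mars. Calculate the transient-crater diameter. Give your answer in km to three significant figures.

In SI units: d = 19000 m, v = 15000 m/s.
d^0.79 = 19000^0.79 = 2400
v^0.5 = 15000^0.5 = 122.5
g^-0.26 = 3.71^-0.26 = 0.7112
D = 0.92 × 2400 × 122.5 × 0.7112 = 1.924 × 10^5 m
   = 192.4 km

D ≈ 192 km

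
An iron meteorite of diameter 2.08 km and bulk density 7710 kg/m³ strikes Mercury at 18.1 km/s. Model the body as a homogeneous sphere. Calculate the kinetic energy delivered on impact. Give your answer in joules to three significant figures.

d = 2080 m; v = 18100 m/s.
Mass m = (π/6) ρ d³ = (π/6) × 7710 × (2080)³ = 3.633 × 10^13 kg
E = ½ m v² = 0.5 × 3.633 × 10^13 × (18100)² = 5.951 × 10^21 J

E ≈ 5.95 × 10^21 J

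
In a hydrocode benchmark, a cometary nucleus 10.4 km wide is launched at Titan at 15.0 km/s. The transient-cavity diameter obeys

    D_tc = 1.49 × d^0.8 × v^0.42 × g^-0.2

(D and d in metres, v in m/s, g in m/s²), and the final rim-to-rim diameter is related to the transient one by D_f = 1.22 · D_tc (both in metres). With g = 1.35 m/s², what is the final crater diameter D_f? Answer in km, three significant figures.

In SI: d = 10400 m, v = 15000 m/s.
d^0.8 = 10400^0.8 = 1635
v^0.42 = 15000^0.42 = 56.75
g^-0.2 = 1.35^-0.2 = 0.9417
D_tc = 1.49 × 1635 × 56.75 × 0.9417 = 1.302 × 10^5 m
D_f = 1.22 × 1.302 × 10^5 = 1.588 × 10^5 m
     = 158.8 km

D_f ≈ 159 km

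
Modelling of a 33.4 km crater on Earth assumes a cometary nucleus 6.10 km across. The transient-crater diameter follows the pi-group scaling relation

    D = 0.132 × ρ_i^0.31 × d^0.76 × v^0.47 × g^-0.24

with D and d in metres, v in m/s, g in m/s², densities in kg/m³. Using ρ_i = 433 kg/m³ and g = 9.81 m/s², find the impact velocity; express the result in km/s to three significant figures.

Rearranging for v: v = [D / (0.132 · 433^0.31 · 6100^0.76 · 9.81^-0.24)]^(1/0.47).
D = 33400 m.
433^0.31 = 6.566
6100^0.76 = 753.1
9.81^-0.24 = 0.5781
Denominator = 0.132 × 6.566 × 753.1 × 0.5781 = 377.3
D / 377.3 = 33400 / 377.3 = 88.52
v = 88.52^(1/0.47) = 88.52^2.1277 = 13891 m/s

v ≈ 13.9 km/s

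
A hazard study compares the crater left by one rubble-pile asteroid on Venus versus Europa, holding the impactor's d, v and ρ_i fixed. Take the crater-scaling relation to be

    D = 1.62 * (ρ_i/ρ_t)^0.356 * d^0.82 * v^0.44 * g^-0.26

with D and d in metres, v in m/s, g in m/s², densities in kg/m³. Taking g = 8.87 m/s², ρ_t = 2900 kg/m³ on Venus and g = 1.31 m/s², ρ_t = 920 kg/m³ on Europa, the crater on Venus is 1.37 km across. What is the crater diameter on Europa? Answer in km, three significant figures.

The impactor-only factors (d, v, ρ_i) cancel in the ratio, leaving D_Europa/D_Venus = (g_Europa/g_Venus)^-0.26 · (ρ_t,Venus/ρ_t,Europa)^0.356.
(1.31/8.87)^-0.26 = 0.1477^-0.26 = 1.644
(2900/920)^0.356 = 3.152^0.356 = 1.505
Ratio = 1.644 × 1.505 = 2.474
D_Europa = 2.474 × 1.37 km = 3.39 km

D ≈ 3.39 km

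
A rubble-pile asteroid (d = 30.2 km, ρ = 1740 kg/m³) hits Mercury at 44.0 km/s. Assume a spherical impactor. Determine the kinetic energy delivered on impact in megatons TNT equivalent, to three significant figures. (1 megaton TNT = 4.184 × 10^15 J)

d = 30200 m; v = 44000 m/s.
Mass m = (π/6) ρ d³ = (π/6) × 1740 × (30200)³ = 2.509 × 10^16 kg
E = ½ m v² = 0.5 × 2.509 × 10^16 × (44000)² = 2.429 × 10^25 J
   = 2.429 × 10^25 / 4.184×10^15 = 5.805 × 10^9 Mt

E ≈ 5.81 × 10^9 Mt TNT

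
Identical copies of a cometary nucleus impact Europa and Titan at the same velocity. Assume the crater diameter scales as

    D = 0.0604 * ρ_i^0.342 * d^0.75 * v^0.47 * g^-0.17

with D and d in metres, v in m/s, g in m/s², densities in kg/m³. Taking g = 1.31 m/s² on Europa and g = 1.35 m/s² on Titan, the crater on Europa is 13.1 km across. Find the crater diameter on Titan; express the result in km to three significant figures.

D ≈ 13.0 km

All impactor-dependent factors cancel in the ratio, leaving D_Titan/D_Europa = (g_Titan/g_Europa)^-0.17.
(1.35/1.31)^-0.17 = 1.031^-0.17 = 0.9948
D_Titan = 0.9948 × 13.1 km = 13.0 km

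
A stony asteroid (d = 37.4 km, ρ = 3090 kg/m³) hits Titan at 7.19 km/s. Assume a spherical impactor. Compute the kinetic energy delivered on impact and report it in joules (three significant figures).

E ≈ 2.19 × 10^24 J

d = 37400 m; v = 7190 m/s.
Mass m = (π/6) ρ d³ = (π/6) × 3090 × (37400)³ = 8.464 × 10^16 kg
E = ½ m v² = 0.5 × 8.464 × 10^16 × (7190)² = 2.188 × 10^24 J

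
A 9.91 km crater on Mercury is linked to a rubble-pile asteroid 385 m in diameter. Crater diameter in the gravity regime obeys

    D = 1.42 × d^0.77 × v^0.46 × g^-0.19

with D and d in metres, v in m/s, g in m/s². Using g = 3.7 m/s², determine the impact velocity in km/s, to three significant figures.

Rearranging for v: v = [D / (1.42 · 385^0.77 · 3.7^-0.19)]^(1/0.46).
D = 9910 m.
385^0.77 = 97.90
3.7^-0.19 = 0.7799
Denominator = 1.42 × 97.90 × 0.7799 = 108.4
D / 108.4 = 9910 / 108.4 = 91.42
v = 91.42^(1/0.46) = 91.42^2.1739 = 18328 m/s

v ≈ 18.3 km/s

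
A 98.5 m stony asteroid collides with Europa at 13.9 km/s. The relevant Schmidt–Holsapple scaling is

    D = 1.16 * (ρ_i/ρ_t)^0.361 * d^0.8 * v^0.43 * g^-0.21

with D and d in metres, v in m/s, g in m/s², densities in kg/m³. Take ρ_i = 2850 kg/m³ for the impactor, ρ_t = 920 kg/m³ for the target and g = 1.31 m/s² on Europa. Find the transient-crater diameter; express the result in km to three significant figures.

D ≈ 3.92 km

In SI units: v = 13900 m/s.
(ρ_i/ρ_t)^0.361 = (2850/920)^0.361 = 1.504
d^0.8 = 98.5^0.8 = 39.33
v^0.43 = 13900^0.43 = 60.46
g^-0.21 = 1.31^-0.21 = 0.9449
D = 1.16 × 1.504 × 39.33 × 60.46 × 0.9449 = 3920 m
   = 3.920 km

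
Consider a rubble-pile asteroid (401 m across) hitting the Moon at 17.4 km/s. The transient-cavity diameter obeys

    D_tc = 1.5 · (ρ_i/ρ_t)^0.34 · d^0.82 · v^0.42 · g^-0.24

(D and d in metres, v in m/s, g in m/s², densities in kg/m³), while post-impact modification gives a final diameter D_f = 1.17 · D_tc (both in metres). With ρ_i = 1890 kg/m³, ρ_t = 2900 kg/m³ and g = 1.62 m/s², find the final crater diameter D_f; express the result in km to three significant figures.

D_f ≈ 11.1 km

v = 17400 m/s.
(ρ_i/ρ_t)^0.34 = (1890/2900)^0.34 = 0.8645
d^0.82 = 401^0.82 = 136.3
v^0.42 = 17400^0.42 = 60.40
g^-0.24 = 1.62^-0.24 = 0.8907
D_tc = 1.5 × 0.8645 × 136.3 × 60.40 × 0.8907 = 9509 m
D_f = 1.17 × 9509 = 11126 m
     = 11.13 km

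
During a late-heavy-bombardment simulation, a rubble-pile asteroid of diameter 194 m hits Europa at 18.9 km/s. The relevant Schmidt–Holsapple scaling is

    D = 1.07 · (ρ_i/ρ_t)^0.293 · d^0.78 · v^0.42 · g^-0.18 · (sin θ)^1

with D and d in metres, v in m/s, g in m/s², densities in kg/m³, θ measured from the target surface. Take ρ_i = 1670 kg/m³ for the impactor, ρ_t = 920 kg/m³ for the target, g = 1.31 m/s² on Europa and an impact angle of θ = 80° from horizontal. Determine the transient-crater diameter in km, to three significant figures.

In SI units: v = 18900 m/s.
(ρ_i/ρ_t)^0.293 = (1670/920)^0.293 = 1.191
d^0.78 = 194^0.78 = 60.88
v^0.42 = 18900^0.42 = 62.53
g^-0.18 = 1.31^-0.18 = 0.9526
(sin 80°)^1 = 0.9848^1 = 0.9848
D = 1.07 × 1.191 × 60.88 × 62.53 × 0.9526 × 0.9848 = 4551 m
   = 4.551 km

D ≈ 4.55 km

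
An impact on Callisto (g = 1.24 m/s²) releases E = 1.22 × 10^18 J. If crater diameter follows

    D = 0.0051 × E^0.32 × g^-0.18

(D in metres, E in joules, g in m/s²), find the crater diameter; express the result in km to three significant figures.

D ≈ 3.01 km

E^0.32 = (1.22 × 10^18)^0.32 = 6.132 × 10^5
g^-0.18 = 1.24^-0.18 = 0.9620
D = 0.0051 × 6.132 × 10^5 × 0.9620 = 3008 m
   = 3.008 km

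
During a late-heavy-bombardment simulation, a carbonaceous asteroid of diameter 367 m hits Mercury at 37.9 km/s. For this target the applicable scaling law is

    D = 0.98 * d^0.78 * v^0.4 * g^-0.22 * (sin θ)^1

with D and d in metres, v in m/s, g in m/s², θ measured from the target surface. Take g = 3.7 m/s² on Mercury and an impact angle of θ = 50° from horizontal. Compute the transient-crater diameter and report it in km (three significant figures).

In SI units: v = 37900 m/s.
d^0.78 = 367^0.78 = 100.1
v^0.4 = 37900^0.4 = 67.84
g^-0.22 = 3.7^-0.22 = 0.7499
(sin 50°)^1 = 0.7660^1 = 0.7660
D = 0.98 × 100.1 × 67.84 × 0.7499 × 0.7660 = 3823 m
   = 3.823 km

D ≈ 3.82 km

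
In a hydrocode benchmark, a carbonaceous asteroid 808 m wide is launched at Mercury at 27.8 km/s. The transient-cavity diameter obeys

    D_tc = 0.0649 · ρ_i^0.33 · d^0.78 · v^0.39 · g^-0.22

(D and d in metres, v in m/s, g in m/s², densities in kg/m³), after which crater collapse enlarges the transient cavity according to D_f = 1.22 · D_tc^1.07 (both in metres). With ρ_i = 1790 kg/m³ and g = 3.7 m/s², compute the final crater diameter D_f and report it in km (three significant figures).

D_f ≈ 12.9 km

v = 27800 m/s.
ρ_i^0.33 = 1790^0.33 = 11.84
d^0.78 = 808^0.78 = 185.3
v^0.39 = 27800^0.39 = 54.10
g^-0.22 = 3.7^-0.22 = 0.7499
D_tc = 0.0649 × 11.84 × 185.3 × 54.10 × 0.7499 = 5777 m
D_f = 1.22 × (5777)^1.07 = 12924 m
     = 12.92 km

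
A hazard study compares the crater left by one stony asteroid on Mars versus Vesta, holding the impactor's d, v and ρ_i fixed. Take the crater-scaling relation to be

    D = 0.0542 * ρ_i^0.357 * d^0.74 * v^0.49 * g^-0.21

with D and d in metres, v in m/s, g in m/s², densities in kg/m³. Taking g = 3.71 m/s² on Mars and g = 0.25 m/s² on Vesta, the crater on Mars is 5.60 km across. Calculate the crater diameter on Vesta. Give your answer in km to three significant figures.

All impactor-dependent factors cancel in the ratio, leaving D_Vesta/D_Mars = (g_Vesta/g_Mars)^-0.21.
(0.25/3.71)^-0.21 = 0.06739^-0.21 = 1.762
D_Vesta = 1.762 × 5.60 km = 9.87 km

D ≈ 9.87 km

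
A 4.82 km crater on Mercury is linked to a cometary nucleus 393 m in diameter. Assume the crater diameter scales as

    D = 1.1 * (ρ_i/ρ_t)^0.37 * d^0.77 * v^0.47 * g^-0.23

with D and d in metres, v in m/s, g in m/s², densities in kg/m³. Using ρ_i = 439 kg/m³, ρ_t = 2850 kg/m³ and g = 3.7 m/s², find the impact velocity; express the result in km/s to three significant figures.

v ≈ 26.0 km/s

Rearranging for v: v = [D / (1.1 · (439/2850)^0.37 · 393^0.77 · 3.7^-0.23)]^(1/0.47).
D = 4820 m.
(439/2850)^0.37 = 0.5005
393^0.77 = 99.47
3.7^-0.23 = 0.7401
Denominator = 1.1 × 0.5005 × 99.47 × 0.7401 = 40.53
D / 40.53 = 4820 / 40.53 = 118.9
v = 118.9^(1/0.47) = 118.9^2.1277 = 26023 m/s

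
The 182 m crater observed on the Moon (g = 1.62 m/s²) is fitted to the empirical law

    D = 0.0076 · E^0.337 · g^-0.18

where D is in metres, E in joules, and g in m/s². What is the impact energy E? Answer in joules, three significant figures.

E ≈ 1.28 × 10^13 J

Rearranging: E = [D / (0.0076 · g^-0.18)]^(1/0.337).
g^-0.18 = 1.62^-0.18 = 0.9168
D / (0.0076 × 0.9168) = 182 / (6.968 × 10^-3) = 2.612 × 10^4
E = (2.612 × 10^4)^2.9674 = 1.279 × 10^13 J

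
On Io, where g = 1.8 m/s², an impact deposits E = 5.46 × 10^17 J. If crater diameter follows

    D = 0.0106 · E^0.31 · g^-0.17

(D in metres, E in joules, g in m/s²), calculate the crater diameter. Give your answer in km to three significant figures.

E^0.31 = (5.46 × 10^17)^0.31 = 3.152 × 10^5
g^-0.17 = 1.8^-0.17 = 0.9049
D = 0.0106 × 3.152 × 10^5 × 0.9049 = 3023 m
   = 3.023 km

D ≈ 3.02 km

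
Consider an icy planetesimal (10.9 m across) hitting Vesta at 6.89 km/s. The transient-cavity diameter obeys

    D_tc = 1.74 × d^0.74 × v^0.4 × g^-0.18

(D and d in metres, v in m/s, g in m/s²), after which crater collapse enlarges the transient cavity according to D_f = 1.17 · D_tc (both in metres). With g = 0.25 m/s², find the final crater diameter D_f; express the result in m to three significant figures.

D_f ≈ 525 m

v = 6890 m/s.
d^0.74 = 10.9^0.74 = 5.857
v^0.4 = 6890^0.4 = 34.30
g^-0.18 = 0.25^-0.18 = 1.283
D_tc = 1.74 × 5.857 × 34.30 × 1.283 = 448.5 m
D_f = 1.17 × 448.5 = 524.7 m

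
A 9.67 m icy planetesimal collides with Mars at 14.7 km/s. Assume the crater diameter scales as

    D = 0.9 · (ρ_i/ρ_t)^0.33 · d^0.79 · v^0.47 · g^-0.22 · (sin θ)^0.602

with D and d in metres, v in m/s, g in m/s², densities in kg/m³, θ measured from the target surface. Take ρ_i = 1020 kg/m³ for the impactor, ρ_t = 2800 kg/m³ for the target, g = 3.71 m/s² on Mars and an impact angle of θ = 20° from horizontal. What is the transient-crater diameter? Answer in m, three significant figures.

In SI units: v = 14700 m/s.
(ρ_i/ρ_t)^0.33 = (1020/2800)^0.33 = 0.7166
d^0.79 = 9.67^0.79 = 6.005
v^0.47 = 14700^0.47 = 90.92
g^-0.22 = 3.71^-0.22 = 0.7494
(sin 20°)^0.602 = 0.3420^0.602 = 0.5242
D = 0.9 × 0.7166 × 6.005 × 90.92 × 0.7494 × 0.5242 = 138.3 m

D ≈ 138 m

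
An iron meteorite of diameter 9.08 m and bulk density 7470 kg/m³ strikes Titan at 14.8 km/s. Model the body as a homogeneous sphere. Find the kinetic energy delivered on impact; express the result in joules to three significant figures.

E ≈ 3.21 × 10^14 J

v = 14800 m/s.
Mass m = (π/6) ρ d³ = (π/6) × 7470 × (9.08)³ = 2.928 × 10^6 kg
E = ½ m v² = 0.5 × 2.928 × 10^6 × (14800)² = 3.207 × 10^14 J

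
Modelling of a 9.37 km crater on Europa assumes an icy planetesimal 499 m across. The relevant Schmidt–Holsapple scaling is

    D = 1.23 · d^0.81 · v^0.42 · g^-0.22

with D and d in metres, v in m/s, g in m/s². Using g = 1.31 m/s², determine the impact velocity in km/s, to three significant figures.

Rearranging for v: v = [D / (1.23 · 499^0.81 · 1.31^-0.22)]^(1/0.42).
D = 9370 m.
499^0.81 = 153.3
1.31^-0.22 = 0.9423
Denominator = 1.23 × 153.3 × 0.9423 = 177.7
D / 177.7 = 9370 / 177.7 = 52.73
v = 52.73^(1/0.42) = 52.73^2.381 = 12596 m/s

v ≈ 12.6 km/s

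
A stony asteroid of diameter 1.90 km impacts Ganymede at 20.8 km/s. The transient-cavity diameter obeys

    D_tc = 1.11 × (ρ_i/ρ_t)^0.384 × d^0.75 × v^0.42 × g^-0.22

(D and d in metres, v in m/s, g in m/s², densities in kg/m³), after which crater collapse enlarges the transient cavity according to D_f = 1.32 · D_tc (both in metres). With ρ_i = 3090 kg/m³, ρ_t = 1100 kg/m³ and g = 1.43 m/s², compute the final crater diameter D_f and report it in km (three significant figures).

In SI: d = 1900 m, v = 20800 m/s.
(ρ_i/ρ_t)^0.384 = (3090/1100)^0.384 = 1.487
d^0.75 = 1900^0.75 = 287.8
v^0.42 = 20800^0.42 = 65.10
g^-0.22 = 1.43^-0.22 = 0.9243
D_tc = 1.11 × 1.487 × 287.8 × 65.10 × 0.9243 = 28580 m
D_f = 1.32 × 28580 = 37726 m
     = 37.73 km

D_f ≈ 37.7 km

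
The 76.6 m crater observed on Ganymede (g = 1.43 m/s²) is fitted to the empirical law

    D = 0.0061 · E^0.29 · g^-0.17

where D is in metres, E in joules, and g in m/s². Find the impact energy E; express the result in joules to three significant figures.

E ≈ 1.68 × 10^14 J

Rearranging: E = [D / (0.0061 · g^-0.17)]^(1/0.29).
g^-0.17 = 1.43^-0.17 = 0.9410
D / (0.0061 × 0.9410) = 76.6 / (5.740 × 10^-3) = 1.334 × 10^4
E = (1.334 × 10^4)^3.4483 = 1.678 × 10^14 J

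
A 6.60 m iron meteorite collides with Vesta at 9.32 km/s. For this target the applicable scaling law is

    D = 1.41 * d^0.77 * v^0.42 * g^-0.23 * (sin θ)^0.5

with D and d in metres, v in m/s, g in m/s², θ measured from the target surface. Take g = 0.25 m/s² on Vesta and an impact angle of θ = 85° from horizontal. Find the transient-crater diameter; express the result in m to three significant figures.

In SI units: v = 9320 m/s.
d^0.77 = 6.6^0.77 = 4.276
v^0.42 = 9320^0.42 = 46.47
g^-0.23 = 0.25^-0.23 = 1.376
(sin 85°)^0.5 = 0.9962^0.5 = 0.9981
D = 1.41 × 4.276 × 46.47 × 1.376 × 0.9981 = 384.8 m

D ≈ 385 m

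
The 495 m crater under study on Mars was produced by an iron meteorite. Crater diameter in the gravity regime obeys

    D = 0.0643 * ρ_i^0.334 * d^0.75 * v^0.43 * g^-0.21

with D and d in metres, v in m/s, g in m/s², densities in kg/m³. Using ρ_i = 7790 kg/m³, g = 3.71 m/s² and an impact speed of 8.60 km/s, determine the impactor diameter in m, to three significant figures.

Rearranging for d: d = [D / (0.0643 · 7790^0.334 · 8600^0.43 · 3.71^-0.21)]^(1/0.75).
7790^0.334 = 19.94
8600^0.43 = 49.19
3.71^-0.21 = 0.7593
Denominator = 0.0643 × 19.94 × 49.19 × 0.7593 = 47.89
D / 47.89 = 495 / 47.89 = 10.34
d = 10.34^(1/0.75) = 10.34^1.3333 = 22.52 m

d ≈ 22.5 m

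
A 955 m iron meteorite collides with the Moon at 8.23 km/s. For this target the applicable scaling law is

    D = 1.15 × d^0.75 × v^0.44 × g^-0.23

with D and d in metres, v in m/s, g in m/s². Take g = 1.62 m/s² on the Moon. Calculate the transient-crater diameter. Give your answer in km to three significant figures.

D ≈ 9.34 km

In SI units: v = 8230 m/s.
d^0.75 = 955^0.75 = 171.8
v^0.44 = 8230^0.44 = 52.82
g^-0.23 = 1.62^-0.23 = 0.8950
D = 1.15 × 171.8 × 52.82 × 0.8950 = 9340 m
   = 9.340 km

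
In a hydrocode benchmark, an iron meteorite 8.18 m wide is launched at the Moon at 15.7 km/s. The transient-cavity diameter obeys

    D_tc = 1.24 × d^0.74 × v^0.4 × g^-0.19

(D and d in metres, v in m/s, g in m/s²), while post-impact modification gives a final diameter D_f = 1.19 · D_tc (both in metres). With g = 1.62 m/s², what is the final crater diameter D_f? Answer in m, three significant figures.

v = 15700 m/s.
d^0.74 = 8.18^0.74 = 4.736
v^0.4 = 15700^0.4 = 47.68
g^-0.19 = 1.62^-0.19 = 0.9124
D_tc = 1.24 × 4.736 × 47.68 × 0.9124 = 255.5 m
D_f = 1.19 × 255.5 = 304.0 m

D_f ≈ 304 m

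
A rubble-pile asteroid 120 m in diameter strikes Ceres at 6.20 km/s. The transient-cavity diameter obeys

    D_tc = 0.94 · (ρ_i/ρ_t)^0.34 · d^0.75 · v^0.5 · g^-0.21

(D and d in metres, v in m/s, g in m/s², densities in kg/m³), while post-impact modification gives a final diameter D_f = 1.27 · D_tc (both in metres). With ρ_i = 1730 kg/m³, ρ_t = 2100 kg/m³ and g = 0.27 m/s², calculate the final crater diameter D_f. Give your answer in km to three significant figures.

v = 6200 m/s.
(ρ_i/ρ_t)^0.34 = (1730/2100)^0.34 = 0.9362
d^0.75 = 120^0.75 = 36.26
v^0.5 = 6200^0.5 = 78.74
g^-0.21 = 0.27^-0.21 = 1.316
D_tc = 0.94 × 0.9362 × 36.26 × 78.74 × 1.316 = 3307 m
D_f = 1.27 × 3307 = 4200 m
     = 4.200 km

D_f ≈ 4.20 km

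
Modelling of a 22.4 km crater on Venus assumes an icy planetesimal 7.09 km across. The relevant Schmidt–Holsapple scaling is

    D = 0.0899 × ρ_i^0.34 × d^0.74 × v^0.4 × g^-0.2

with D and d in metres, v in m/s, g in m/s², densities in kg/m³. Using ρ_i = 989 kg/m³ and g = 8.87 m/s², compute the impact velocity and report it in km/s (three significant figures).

Rearranging for v: v = [D / (0.0899 · 989^0.34 · 7090^0.74 · 8.87^-0.2)]^(1/0.4).
D = 22400 m.
989^0.34 = 10.43
7090^0.74 = 707.1
8.87^-0.2 = 0.6463
Denominator = 0.0899 × 10.43 × 707.1 × 0.6463 = 428.5
D / 428.5 = 22400 / 428.5 = 52.28
v = 52.28^(1/0.4) = 52.28^2.5 = 19762 m/s

v ≈ 19.8 km/s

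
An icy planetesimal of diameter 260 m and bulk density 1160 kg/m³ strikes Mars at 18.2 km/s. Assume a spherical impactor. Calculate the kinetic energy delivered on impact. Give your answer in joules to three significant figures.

v = 18200 m/s.
Mass m = (π/6) ρ d³ = (π/6) × 1160 × (260)³ = 1.068 × 10^10 kg
E = ½ m v² = 0.5 × 1.068 × 10^10 × (18200)² = 1.769 × 10^18 J

E ≈ 1.77 × 10^18 J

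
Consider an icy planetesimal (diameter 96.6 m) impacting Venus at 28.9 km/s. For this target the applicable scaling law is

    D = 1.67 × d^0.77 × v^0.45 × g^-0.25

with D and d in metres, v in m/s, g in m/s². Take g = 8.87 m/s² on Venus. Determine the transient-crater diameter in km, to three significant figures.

D ≈ 3.32 km

In SI units: v = 28900 m/s.
d^0.77 = 96.6^0.77 = 33.76
v^0.45 = 28900^0.45 = 101.7
g^-0.25 = 8.87^-0.25 = 0.5795
D = 1.67 × 33.76 × 101.7 × 0.5795 = 3323 m
   = 3.323 km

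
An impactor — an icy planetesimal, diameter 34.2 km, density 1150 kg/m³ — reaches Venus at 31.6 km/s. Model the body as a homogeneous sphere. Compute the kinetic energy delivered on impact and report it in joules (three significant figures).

E ≈ 1.20 × 10^25 J

d = 34200 m; v = 31600 m/s.
Mass m = (π/6) ρ d³ = (π/6) × 1150 × (34200)³ = 2.409 × 10^16 kg
E = ½ m v² = 0.5 × 2.409 × 10^16 × (31600)² = 1.203 × 10^25 J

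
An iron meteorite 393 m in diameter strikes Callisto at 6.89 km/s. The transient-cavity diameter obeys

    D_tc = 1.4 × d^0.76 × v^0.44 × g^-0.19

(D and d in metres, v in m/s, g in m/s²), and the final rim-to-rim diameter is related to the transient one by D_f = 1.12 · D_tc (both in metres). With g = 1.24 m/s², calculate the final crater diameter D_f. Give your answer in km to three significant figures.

v = 6890 m/s.
d^0.76 = 393^0.76 = 93.70
v^0.44 = 6890^0.44 = 48.84
g^-0.19 = 1.24^-0.19 = 0.9600
D_tc = 1.4 × 93.70 × 48.84 × 0.9600 = 6151 m
D_f = 1.12 × 6151 = 6889 m
     = 6.889 km

D_f ≈ 6.89 km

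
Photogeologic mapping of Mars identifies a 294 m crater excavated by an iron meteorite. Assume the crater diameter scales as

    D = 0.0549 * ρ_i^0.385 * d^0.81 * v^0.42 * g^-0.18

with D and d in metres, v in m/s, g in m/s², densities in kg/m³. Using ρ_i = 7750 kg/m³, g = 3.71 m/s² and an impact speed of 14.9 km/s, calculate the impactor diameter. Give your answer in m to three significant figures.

Rearranging for d: d = [D / (0.0549 · 7750^0.385 · 14900^0.42 · 3.71^-0.18)]^(1/0.81).
7750^0.385 = 31.43
14900^0.42 = 56.59
3.71^-0.18 = 0.7898
Denominator = 0.0549 × 31.43 × 56.59 × 0.7898 = 77.12
D / 77.12 = 294 / 77.12 = 3.812
d = 3.812^(1/0.81) = 3.812^1.2346 = 5.218 m

d ≈ 5.22 m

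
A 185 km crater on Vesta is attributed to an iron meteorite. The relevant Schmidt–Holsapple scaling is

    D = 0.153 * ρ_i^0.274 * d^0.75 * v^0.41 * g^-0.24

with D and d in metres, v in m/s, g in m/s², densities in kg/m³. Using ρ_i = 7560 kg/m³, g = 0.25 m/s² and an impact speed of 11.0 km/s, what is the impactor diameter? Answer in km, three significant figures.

d ≈ 19.5 km

Rearranging for d: d = [D / (0.153 · 7560^0.274 · 11000^0.41 · 0.25^-0.24)]^(1/0.75).
D = 185000 m.
7560^0.274 = 11.55
11000^0.41 = 45.39
0.25^-0.24 = 1.395
Denominator = 0.153 × 11.55 × 45.39 × 1.395 = 111.9
D / 111.9 = 185000 / 111.9 = 1653
d = 1653^(1/0.75) = 1653^1.3333 = 19540 m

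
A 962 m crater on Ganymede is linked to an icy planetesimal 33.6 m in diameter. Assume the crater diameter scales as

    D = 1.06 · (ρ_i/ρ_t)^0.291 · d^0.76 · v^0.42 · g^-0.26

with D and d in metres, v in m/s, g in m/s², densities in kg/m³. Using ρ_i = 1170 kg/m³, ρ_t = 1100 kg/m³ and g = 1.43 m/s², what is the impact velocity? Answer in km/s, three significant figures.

v ≈ 22.8 km/s

Rearranging for v: v = [D / (1.06 · (1170/1100)^0.291 · 33.6^0.76 · 1.43^-0.26)]^(1/0.42).
(1170/1100)^0.291 = 1.018
33.6^0.76 = 14.45
1.43^-0.26 = 0.9112
Denominator = 1.06 × 1.018 × 14.45 × 0.9112 = 14.21
D / 14.21 = 962 / 14.21 = 67.70
v = 67.70^(1/0.42) = 67.70^2.381 = 22837 m/s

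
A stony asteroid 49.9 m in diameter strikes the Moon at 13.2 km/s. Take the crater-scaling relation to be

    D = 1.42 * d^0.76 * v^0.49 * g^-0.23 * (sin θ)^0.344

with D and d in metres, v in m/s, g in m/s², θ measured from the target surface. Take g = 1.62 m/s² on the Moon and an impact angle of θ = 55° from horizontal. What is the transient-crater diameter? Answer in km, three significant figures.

In SI units: v = 13200 m/s.
d^0.76 = 49.9^0.76 = 19.52
v^0.49 = 13200^0.49 = 104.5
g^-0.23 = 1.62^-0.23 = 0.8950
(sin 55°)^0.344 = 0.8192^0.344 = 0.9337
D = 1.42 × 19.52 × 104.5 × 0.8950 × 0.9337 = 2421 m
   = 2.421 km

D ≈ 2.42 km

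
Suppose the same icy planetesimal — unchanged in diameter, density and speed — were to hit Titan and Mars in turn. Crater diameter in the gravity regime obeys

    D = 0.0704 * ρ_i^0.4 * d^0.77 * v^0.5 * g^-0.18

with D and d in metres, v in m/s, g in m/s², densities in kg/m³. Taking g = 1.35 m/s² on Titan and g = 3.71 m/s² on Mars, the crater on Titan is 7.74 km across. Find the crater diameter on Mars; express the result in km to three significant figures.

D ≈ 6.45 km

All impactor-dependent factors cancel in the ratio, leaving D_Mars/D_Titan = (g_Mars/g_Titan)^-0.18.
(3.71/1.35)^-0.18 = 2.748^-0.18 = 0.8336
D_Mars = 0.8336 × 7.74 km = 6.45 km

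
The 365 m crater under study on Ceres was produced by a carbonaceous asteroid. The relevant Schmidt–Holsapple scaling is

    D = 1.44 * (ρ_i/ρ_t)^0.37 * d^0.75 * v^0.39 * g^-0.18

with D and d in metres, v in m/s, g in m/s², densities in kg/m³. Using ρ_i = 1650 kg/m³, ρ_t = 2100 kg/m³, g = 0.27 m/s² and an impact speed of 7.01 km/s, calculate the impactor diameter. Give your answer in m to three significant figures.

d ≈ 13.2 m

Rearranging for d: d = [D / (1.44 · (1650/2100)^0.37 · 7010^0.39 · 0.27^-0.18)]^(1/0.75).
(1650/2100)^0.37 = 0.9146
7010^0.39 = 31.61
0.27^-0.18 = 1.266
Denominator = 1.44 × 0.9146 × 31.61 × 1.266 = 52.71
D / 52.71 = 365 / 52.71 = 6.925
d = 6.925^(1/0.75) = 6.925^1.3333 = 13.20 m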